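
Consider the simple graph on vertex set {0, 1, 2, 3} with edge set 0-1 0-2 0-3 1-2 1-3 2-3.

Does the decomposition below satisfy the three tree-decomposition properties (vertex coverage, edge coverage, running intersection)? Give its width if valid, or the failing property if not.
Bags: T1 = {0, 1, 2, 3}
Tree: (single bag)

Yes; width 3.

Checking the three conditions: (i) the bags cover all of {0, 1, 2, 3}; (ii) for each edge, some bag contains both endpoints; (iii) the bags containing any fixed vertex form a subtree. All hold, so the decomposition is valid with width 4 − 1 = 3.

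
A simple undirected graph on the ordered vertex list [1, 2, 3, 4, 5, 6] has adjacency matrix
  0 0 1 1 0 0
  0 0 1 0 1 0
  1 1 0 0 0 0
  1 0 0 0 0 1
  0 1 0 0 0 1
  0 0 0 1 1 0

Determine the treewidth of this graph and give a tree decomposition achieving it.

Each bag holds 3 vertices, so the decomposition has width 2, which upper-bounds the treewidth. For the lower bound, G contains the cycle 3–2–5–6–4–1–3, so G is not a forest; only forests have treewidth ≤ 1, hence tw(G) ≥ 2. Therefore the treewidth is 2.

Treewidth 2.
One optimal decomposition is:
Bags: B1 = {2, 3, 5}  B2 = {3, 5, 6}  B3 = {3, 4, 6}  B4 = {1, 3, 4}
Tree: B1–B2, B2–B3, B3–B4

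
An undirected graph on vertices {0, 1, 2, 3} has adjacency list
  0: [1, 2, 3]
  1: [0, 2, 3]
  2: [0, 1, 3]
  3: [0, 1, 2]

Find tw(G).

A width-3 tree decomposition is:
Bags: B1 = {0, 1, 2, 3}
Tree: (single bag)
With just one bag of size 4, the width is 4 − 1 = 3, so tw(G) ≤ 3. On the other hand G contains the 4-clique {0, 1, 2, 3}. A clique must lie in a single bag of any decomposition, so no decomposition can have width below 3. Combining the bounds, tw(G) = 3.

3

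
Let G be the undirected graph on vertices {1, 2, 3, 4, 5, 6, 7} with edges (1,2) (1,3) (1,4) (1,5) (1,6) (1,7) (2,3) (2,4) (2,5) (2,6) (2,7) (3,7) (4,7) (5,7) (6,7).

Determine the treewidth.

3

A width-3 tree decomposition is:
Bags: B1 = {1, 2, 6, 7}  B2 = {1, 2, 4, 7}  B3 = {1, 2, 3, 7}  B4 = {1, 2, 5, 7}
Tree: B1–B2, B2–B3, B2–B4
Each bag holds 4 vertices, so the decomposition has width 3, which upper-bounds the treewidth. Conversely, {1, 2, 3, 7} is a clique of size 4, and the vertices of any clique must share a bag in every tree decomposition; so some bag has ≥ 4 vertices and tw(G) ≥ 3. Therefore the treewidth is 3.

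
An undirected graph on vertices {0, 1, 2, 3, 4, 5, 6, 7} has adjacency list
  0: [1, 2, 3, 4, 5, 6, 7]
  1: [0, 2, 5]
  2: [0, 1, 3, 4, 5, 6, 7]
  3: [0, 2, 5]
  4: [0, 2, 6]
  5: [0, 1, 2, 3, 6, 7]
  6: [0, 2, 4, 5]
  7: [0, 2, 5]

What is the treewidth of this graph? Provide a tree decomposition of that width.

Treewidth 3.
One such decomposition:
Bags: B1 = {0, 2, 5, 6}  B2 = {0, 1, 2, 5}  B3 = {0, 2, 3, 5}  B4 = {0, 2, 4, 6}  B5 = {0, 2, 5, 7}
Tree: B1–B2, B1–B3, B1–B4, B3–B5

Every bag has size at most 4, so the width is 4 − 1 = 3 and tw(G) ≤ 3. Conversely, {0, 2, 4, 6} is a clique of size 4, and the vertices of any clique must share a bag in every tree decomposition; so some bag has ≥ 4 vertices and tw(G) ≥ 3. Combining the bounds, tw(G) = 3.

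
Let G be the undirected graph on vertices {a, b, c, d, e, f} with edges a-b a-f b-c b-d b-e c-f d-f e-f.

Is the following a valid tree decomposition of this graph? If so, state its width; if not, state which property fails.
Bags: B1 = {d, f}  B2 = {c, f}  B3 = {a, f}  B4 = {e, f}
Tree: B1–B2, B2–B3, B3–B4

A tree decomposition must satisfy three properties: every vertex lies in some bag; for every edge, both endpoints lie together in some bag; and for every vertex, the bags containing it form a connected subtree. Here vertex b appears in no bag, so the decomposition is invalid.

No — vertex b appears in no bag.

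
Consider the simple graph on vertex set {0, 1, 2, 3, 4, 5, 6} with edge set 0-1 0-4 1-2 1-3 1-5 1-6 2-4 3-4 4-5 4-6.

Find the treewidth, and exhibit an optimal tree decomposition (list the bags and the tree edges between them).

Treewidth 2.
One optimal decomposition is:
Bags: B1 = {0, 1, 4}  B2 = {1, 2, 4}  B3 = {1, 3, 4}  B4 = {1, 4, 5}  B5 = {1, 4, 6}
Tree: B1–B2, B2–B3, B3–B4, B4–B5

Every bag has size at most 3, so the width is 3 − 1 = 2 and tw(G) ≤ 2. The edges 1–0–4–2–1 form a cycle, so G is not a tree and its treewidth is at least 2. The upper and lower bounds meet at 2, so that is the treewidth.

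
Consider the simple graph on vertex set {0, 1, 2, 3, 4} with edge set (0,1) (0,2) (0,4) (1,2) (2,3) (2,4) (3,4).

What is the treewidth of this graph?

2

A width-2 tree decomposition is:
Bags: B1 = {0, 2, 4}  B2 = {2, 3, 4}  B3 = {0, 1, 2}
Tree: B1–B2, B1–B3
Every bag has size at most 3, so the width is 3 − 1 = 2 and tw(G) ≤ 2. Conversely, {0, 1, 2} is a clique of size 3, and the vertices of any clique must share a bag in every tree decomposition; so some bag has ≥ 3 vertices and tw(G) ≥ 2. Therefore the treewidth is 2.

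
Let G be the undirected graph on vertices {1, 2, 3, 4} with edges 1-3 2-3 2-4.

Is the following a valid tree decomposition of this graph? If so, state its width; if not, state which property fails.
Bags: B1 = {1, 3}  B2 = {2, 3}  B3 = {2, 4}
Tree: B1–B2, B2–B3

Yes; width 1.

Checking the three conditions: (i) the bags cover all of {1, 2, 3, 4}; (ii) for each edge, some bag contains both endpoints; (iii) the bags containing any fixed vertex form a subtree. All hold, so the decomposition is valid with width 2 − 1 = 1.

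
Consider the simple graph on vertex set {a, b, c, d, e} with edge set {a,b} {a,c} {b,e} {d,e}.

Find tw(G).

1

A width-1 tree decomposition is:
Bags: B1 = {d, e}  B2 = {b, e}  B3 = {a, b}  B4 = {a, c}
Tree: B1–B2, B2–B3, B3–B4
Every bag has size at most 2, so the width is 2 − 1 = 1 and tw(G) ≤ 1. G has an edge, so its treewidth is at least 1. Hence tw(G) = 1 exactly.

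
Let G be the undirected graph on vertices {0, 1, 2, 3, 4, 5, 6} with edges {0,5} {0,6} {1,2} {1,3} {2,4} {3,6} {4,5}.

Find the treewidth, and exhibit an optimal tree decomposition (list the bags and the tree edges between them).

Treewidth 2.
One optimal decomposition is:
Bags: B1 = {1, 2, 4}  B2 = {1, 4, 5}  B3 = {0, 1, 5}  B4 = {0, 1, 6}  B5 = {1, 3, 6}
Tree: B1–B2, B2–B3, B3–B4, B4–B5

Every bag has size at most 3, so the width is 3 − 1 = 2 and tw(G) ≤ 2. The edges 1–2–4–5–0–6–3–1 form a cycle, so G is not a tree and its treewidth is at least 2. The upper and lower bounds meet at 2, so that is the treewidth.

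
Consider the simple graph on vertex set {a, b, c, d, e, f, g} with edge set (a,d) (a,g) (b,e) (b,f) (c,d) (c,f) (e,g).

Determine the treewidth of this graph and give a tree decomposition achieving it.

Treewidth 2.
One such decomposition:
Bags: B1 = {a, d, g}  B2 = {d, e, g}  B3 = {b, d, e}  B4 = {b, d, f}  B5 = {c, d, f}
Tree: B1–B2, B2–B3, B3–B4, B4–B5

The largest bag has 3 vertices, giving width 2; this decomposition certifies tw(G) ≤ 2. Since d–a–g–e–b–f–c–d is a cycle in G, G is not acyclic. Forests are exactly the graphs of treewidth ≤ 1, so tw(G) ≥ 2. The upper and lower bounds meet at 2, so that is the treewidth.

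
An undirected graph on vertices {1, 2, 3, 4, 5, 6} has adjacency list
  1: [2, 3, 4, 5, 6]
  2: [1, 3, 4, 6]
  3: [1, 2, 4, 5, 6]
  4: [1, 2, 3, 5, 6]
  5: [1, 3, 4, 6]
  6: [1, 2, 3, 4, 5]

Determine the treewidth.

A width-4 tree decomposition is:
Bags: B1 = {1, 2, 3, 4, 6}  B2 = {1, 3, 4, 5, 6}
Tree: B1–B2
Every bag has size at most 5, so the width is 5 − 1 = 4 and tw(G) ≤ 4. For the lower bound, the 5 vertices {1, 2, 3, 4, 6} are pairwise adjacent, and any tree decomposition puts a clique entirely inside one bag — forcing width ≥ 4. The upper and lower bounds meet at 4, so that is the treewidth.

4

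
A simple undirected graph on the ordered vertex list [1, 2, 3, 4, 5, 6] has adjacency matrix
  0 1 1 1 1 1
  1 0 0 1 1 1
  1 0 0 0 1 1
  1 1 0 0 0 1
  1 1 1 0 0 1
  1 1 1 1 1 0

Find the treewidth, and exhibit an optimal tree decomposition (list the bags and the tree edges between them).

Every bag has size at most 4, so the width is 4 − 1 = 3 and tw(G) ≤ 3. Conversely, {1, 2, 4, 6} is a clique of size 4, and the vertices of any clique must share a bag in every tree decomposition; so some bag has ≥ 4 vertices and tw(G) ≥ 3. Combining the bounds, tw(G) = 3.

Treewidth 3.
One optimal decomposition is:
Bags: B1 = {1, 2, 5, 6}  B2 = {1, 3, 5, 6}  B3 = {1, 2, 4, 6}
Tree: B1–B2, B1–B3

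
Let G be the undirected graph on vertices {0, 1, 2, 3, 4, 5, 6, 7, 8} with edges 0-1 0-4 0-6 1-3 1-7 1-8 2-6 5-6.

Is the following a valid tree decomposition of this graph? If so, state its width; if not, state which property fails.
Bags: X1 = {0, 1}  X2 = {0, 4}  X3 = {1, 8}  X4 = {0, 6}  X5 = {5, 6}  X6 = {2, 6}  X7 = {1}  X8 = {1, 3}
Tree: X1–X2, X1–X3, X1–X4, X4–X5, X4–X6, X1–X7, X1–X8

No — vertex 7 appears in no bag.

A tree decomposition must satisfy three properties: every vertex lies in some bag; for every edge, both endpoints lie together in some bag; and for every vertex, the bags containing it form a connected subtree. Here vertex 7 appears in no bag, so the decomposition is invalid.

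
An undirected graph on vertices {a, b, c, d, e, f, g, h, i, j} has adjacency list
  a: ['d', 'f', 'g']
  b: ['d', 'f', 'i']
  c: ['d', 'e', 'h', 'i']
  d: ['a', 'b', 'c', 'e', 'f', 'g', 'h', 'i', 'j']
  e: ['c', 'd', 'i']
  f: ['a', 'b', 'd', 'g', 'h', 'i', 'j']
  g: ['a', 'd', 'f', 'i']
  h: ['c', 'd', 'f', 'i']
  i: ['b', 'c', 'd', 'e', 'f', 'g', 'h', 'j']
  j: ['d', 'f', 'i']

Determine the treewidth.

3

A width-3 tree decomposition is:
Bags: B1 = {b, d, f, i}  B2 = {d, f, h, i}  B3 = {d, f, g, i}  B4 = {a, d, f, g}  B5 = {c, d, h, i}  B6 = {d, f, i, j}  B7 = {c, d, e, i}
Tree: B1–B2, B1–B3, B3–B4, B2–B5, B2–B6, B5–B7
Every bag has size at most 4, so the width is 4 − 1 = 3 and tw(G) ≤ 3. Conversely, {a, d, f, g} is a clique of size 4, and the vertices of any clique must share a bag in every tree decomposition; so some bag has ≥ 4 vertices and tw(G) ≥ 3. Hence tw(G) = 3 exactly.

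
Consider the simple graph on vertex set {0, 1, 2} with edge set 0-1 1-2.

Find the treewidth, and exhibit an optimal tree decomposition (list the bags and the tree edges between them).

Treewidth 1.
One such decomposition:
Bags: B1 = {0, 1}  B2 = {1, 2}
Tree: B1–B2

The largest bag has 2 vertices, giving width 1; this decomposition certifies tw(G) ≤ 1. G has an edge, so its treewidth is at least 1. Therefore the treewidth is 1.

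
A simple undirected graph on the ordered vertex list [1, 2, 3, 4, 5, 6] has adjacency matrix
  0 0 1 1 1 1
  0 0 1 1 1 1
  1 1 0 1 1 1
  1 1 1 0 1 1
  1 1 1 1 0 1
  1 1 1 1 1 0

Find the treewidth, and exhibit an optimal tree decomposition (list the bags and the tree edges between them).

Treewidth 4.
One optimal decomposition is:
Bags: B1 = {2, 3, 4, 5, 6}  B2 = {1, 3, 4, 5, 6}
Tree: B1–B2

The largest bag has 5 vertices, giving width 4; this decomposition certifies tw(G) ≤ 4. For the lower bound, the 5 vertices {1, 3, 4, 5, 6} are pairwise adjacent, and any tree decomposition puts a clique entirely inside one bag — forcing width ≥ 4. Therefore the treewidth is 4.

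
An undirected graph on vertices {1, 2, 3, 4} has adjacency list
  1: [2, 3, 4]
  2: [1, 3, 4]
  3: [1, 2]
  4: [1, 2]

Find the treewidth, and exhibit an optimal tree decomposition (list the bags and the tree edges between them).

Every bag has size at most 3, so the width is 3 − 1 = 2 and tw(G) ≤ 2. On the other hand G contains the 3-clique {1, 2, 3}. A clique must lie in a single bag of any decomposition, so no decomposition can have width below 2. Therefore the treewidth is 2.

Treewidth 2.
One optimal decomposition is:
Bags: B1 = {1, 2, 3}  B2 = {1, 2, 4}
Tree: B1–B2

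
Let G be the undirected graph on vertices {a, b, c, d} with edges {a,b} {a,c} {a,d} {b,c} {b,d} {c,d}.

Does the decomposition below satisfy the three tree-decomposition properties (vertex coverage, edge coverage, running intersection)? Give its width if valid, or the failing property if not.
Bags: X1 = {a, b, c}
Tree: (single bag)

A tree decomposition must satisfy three properties: every vertex lies in some bag; for every edge, both endpoints lie together in some bag; and for every vertex, the bags containing it form a connected subtree. Here vertex d appears in no bag, so the decomposition is invalid.

No — vertex d appears in no bag.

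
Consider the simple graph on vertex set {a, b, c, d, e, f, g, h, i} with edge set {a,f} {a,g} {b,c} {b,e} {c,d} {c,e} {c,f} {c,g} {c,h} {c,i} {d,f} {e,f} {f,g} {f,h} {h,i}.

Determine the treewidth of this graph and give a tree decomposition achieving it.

Treewidth 2.
One such decomposition:
Bags: B1 = {c, f, g}  B2 = {c, f, h}  B3 = {c, e, f}  B4 = {c, d, f}  B5 = {c, h, i}  B6 = {b, c, e}  B7 = {a, f, g}
Tree: B1–B2, B2–B3, B1–B4, B2–B5, B3–B6, B1–B7

Every bag has size at most 3, so the width is 3 − 1 = 2 and tw(G) ≤ 2. On the other hand G contains the 3-clique {c, d, f}. A clique must lie in a single bag of any decomposition, so no decomposition can have width below 2. Combining the bounds, tw(G) = 2.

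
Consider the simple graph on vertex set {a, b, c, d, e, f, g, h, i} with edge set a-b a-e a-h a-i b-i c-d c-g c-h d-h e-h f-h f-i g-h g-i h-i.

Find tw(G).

A width-2 tree decomposition is:
Bags: B1 = {g, h, i}  B2 = {a, h, i}  B3 = {a, b, i}  B4 = {c, g, h}  B5 = {f, h, i}  B6 = {c, d, h}  B7 = {a, e, h}
Tree: B1–B2, B2–B3, B1–B4, B2–B5, B4–B6, B2–B7
Each bag holds 3 vertices, so the decomposition has width 2, which upper-bounds the treewidth. Conversely, {c, d, h} is a clique of size 3, and the vertices of any clique must share a bag in every tree decomposition; so some bag has ≥ 3 vertices and tw(G) ≥ 2. Therefore the treewidth is 2.

2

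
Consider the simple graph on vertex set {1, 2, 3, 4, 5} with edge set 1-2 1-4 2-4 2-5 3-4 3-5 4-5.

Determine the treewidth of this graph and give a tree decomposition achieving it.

Each bag holds 3 vertices, so the decomposition has width 2, which upper-bounds the treewidth. For the lower bound, the 3 vertices {1, 2, 4} are pairwise adjacent, and any tree decomposition puts a clique entirely inside one bag — forcing width ≥ 2. Therefore the treewidth is 2.

Treewidth 2.
Bags: B1 = {1, 2, 4}  B2 = {2, 4, 5}  B3 = {3, 4, 5}
Tree: B1–B2, B2–B3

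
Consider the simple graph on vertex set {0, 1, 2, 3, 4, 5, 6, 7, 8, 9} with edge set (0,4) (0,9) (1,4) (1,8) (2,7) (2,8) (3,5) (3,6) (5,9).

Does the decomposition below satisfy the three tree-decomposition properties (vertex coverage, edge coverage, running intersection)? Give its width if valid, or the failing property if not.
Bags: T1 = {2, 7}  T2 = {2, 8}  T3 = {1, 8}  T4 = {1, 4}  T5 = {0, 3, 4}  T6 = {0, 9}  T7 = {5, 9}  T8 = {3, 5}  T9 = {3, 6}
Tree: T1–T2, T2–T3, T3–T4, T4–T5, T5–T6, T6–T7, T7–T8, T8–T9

No — bags containing vertex 3 are not connected in the tree.

A tree decomposition must satisfy three properties: every vertex lies in some bag; for every edge, both endpoints lie together in some bag; and for every vertex, the bags containing it form a connected subtree. Here bags containing vertex 3 are not connected in the tree, so the decomposition is invalid.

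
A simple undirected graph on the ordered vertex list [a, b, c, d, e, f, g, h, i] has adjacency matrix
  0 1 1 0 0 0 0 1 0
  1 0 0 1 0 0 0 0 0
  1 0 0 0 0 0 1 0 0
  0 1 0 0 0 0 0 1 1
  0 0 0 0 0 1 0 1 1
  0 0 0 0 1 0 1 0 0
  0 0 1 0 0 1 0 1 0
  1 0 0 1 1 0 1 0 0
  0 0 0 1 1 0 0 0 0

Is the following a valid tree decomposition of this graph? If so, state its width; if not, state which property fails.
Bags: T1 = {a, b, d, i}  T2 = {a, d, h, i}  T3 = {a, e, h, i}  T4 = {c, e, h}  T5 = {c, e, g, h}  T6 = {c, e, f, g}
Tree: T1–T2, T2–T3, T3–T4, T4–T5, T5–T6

No — edge (a,c) lies in no bag.

A tree decomposition must satisfy three properties: every vertex lies in some bag; for every edge, both endpoints lie together in some bag; and for every vertex, the bags containing it form a connected subtree. Here edge (a,c) lies in no bag, so the decomposition is invalid.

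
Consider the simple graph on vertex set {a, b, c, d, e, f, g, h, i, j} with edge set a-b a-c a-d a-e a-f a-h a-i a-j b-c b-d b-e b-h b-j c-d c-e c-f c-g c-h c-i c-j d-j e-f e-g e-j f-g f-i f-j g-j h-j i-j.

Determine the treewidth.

A width-4 tree decomposition is:
Bags: B1 = {a, c, f, i, j}  B2 = {a, c, e, f, j}  B3 = {a, b, c, e, j}  B4 = {c, e, f, g, j}  B5 = {a, b, c, h, j}  B6 = {a, b, c, d, j}
Tree: B1–B2, B2–B3, B2–B4, B3–B5, B5–B6
Every bag has size at most 5, so the width is 5 − 1 = 4 and tw(G) ≤ 4. Conversely, {c, e, f, g, j} is a clique of size 5, and the vertices of any clique must share a bag in every tree decomposition; so some bag has ≥ 5 vertices and tw(G) ≥ 4. Combining the bounds, tw(G) = 4.

4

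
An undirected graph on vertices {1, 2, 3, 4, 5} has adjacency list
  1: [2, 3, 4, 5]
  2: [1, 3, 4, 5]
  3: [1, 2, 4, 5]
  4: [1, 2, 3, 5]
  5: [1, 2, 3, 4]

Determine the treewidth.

A width-4 tree decomposition is:
Bags: B1 = {1, 2, 3, 4, 5}
Tree: (single bag)
A single bag containing all 5 vertices is trivially a valid decomposition of width 4. On the other hand G contains the 5-clique {1, 2, 3, 4, 5}. A clique must lie in a single bag of any decomposition, so no decomposition can have width below 4. Combining the bounds, tw(G) = 4.

4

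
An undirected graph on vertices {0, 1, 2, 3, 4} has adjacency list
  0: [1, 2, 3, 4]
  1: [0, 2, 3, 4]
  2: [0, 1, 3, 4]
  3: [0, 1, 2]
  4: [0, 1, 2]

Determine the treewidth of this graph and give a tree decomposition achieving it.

Treewidth 3.
One optimal decomposition is:
Bags: B1 = {0, 1, 2, 3}  B2 = {0, 1, 2, 4}
Tree: B1–B2

Each bag holds 4 vertices, so the decomposition has width 3, which upper-bounds the treewidth. Conversely, {0, 1, 2, 3} is a clique of size 4, and the vertices of any clique must share a bag in every tree decomposition; so some bag has ≥ 4 vertices and tw(G) ≥ 3. Combining the bounds, tw(G) = 3.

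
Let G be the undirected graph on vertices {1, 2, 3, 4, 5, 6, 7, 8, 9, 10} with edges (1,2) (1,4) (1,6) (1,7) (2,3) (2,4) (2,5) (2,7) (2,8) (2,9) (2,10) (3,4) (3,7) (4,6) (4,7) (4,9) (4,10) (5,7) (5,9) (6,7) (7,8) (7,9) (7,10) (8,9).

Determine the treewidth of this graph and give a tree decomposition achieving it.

The largest bag has 4 vertices, giving width 3; this decomposition certifies tw(G) ≤ 3. On the other hand G contains the 4-clique {2, 7, 8, 9}. A clique must lie in a single bag of any decomposition, so no decomposition can have width below 3. Hence tw(G) = 3 exactly.

Treewidth 3.
Bags: B1 = {1, 2, 4, 7}  B2 = {2, 4, 7, 9}  B3 = {2, 4, 7, 10}  B4 = {2, 3, 4, 7}  B5 = {2, 7, 8, 9}  B6 = {2, 5, 7, 9}  B7 = {1, 4, 6, 7}
Tree: B1–B2, B1–B3, B2–B4, B2–B5, B5–B6, B1–B7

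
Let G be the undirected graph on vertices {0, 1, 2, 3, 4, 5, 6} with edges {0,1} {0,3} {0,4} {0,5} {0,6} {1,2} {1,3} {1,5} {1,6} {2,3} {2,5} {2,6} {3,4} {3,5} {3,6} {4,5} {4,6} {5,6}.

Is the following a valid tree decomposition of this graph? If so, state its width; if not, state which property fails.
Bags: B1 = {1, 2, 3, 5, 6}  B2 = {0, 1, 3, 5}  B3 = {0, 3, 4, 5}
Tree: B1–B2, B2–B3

No — edge (6,0) lies in no bag.

A tree decomposition must satisfy three properties: every vertex lies in some bag; for every edge, both endpoints lie together in some bag; and for every vertex, the bags containing it form a connected subtree. Here edge (6,0) lies in no bag, so the decomposition is invalid.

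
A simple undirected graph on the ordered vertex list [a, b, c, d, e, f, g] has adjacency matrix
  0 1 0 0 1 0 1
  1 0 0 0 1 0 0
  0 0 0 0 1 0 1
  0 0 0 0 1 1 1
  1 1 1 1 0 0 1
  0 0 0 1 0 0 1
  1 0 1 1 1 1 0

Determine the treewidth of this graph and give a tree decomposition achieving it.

Treewidth 2.
Bags: B1 = {d, f, g}  B2 = {d, e, g}  B3 = {a, e, g}  B4 = {a, b, e}  B5 = {c, e, g}
Tree: B1–B2, B2–B3, B3–B4, B3–B5

The largest bag has 3 vertices, giving width 2; this decomposition certifies tw(G) ≤ 2. On the other hand G contains the 3-clique {d, e, g}. A clique must lie in a single bag of any decomposition, so no decomposition can have width below 2. The upper and lower bounds meet at 2, so that is the treewidth.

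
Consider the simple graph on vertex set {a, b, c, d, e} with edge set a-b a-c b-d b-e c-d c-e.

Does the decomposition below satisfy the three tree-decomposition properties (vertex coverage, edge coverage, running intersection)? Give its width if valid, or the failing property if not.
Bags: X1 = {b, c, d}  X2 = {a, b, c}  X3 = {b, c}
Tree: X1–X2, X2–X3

No — vertex e appears in no bag.

A tree decomposition must satisfy three properties: every vertex lies in some bag; for every edge, both endpoints lie together in some bag; and for every vertex, the bags containing it form a connected subtree. Here vertex e appears in no bag, so the decomposition is invalid.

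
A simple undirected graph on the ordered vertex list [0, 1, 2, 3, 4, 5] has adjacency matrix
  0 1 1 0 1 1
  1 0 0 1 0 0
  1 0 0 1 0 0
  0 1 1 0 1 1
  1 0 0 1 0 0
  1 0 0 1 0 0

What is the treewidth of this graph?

2

A width-2 tree decomposition is:
Bags: B1 = {0, 1, 3}  B2 = {0, 3, 4}  B3 = {0, 3, 5}  B4 = {0, 2, 3}
Tree: B1–B2, B2–B3, B3–B4
The largest bag has 3 vertices, giving width 2; this decomposition certifies tw(G) ≤ 2. The edges 1–3–4–0–1 form a cycle, so G is not a tree and its treewidth is at least 2. Hence tw(G) = 2 exactly.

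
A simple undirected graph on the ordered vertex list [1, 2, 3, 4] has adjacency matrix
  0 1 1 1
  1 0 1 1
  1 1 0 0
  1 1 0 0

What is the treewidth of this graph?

2

A width-2 tree decomposition is:
Bags: B1 = {1, 2, 3}  B2 = {1, 2, 4}
Tree: B1–B2
Every bag has size at most 3, so the width is 3 − 1 = 2 and tw(G) ≤ 2. For the lower bound, the 3 vertices {1, 2, 3} are pairwise adjacent, and any tree decomposition puts a clique entirely inside one bag — forcing width ≥ 2. Hence tw(G) = 2 exactly.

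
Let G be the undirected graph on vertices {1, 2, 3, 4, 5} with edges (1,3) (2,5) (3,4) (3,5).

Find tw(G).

1

A width-1 tree decomposition is:
Bags: B1 = {3, 5}  B2 = {1, 3}  B3 = {3, 4}  B4 = {2, 5}
Tree: B1–B2, B1–B3, B1–B4
Every bag has size at most 2, so the width is 2 − 1 = 1 and tw(G) ≤ 1. Any graph with an edge has treewidth ≥ 1, and G has the edge 3–5. The upper and lower bounds meet at 1, so that is the treewidth.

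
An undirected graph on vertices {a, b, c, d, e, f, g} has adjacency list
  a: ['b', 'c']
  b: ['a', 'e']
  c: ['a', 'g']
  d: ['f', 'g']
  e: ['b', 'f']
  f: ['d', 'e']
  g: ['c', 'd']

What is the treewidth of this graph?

A width-2 tree decomposition is:
Bags: B1 = {c, d, g}  B2 = {a, c, d}  B3 = {a, b, d}  B4 = {b, d, e}  B5 = {d, e, f}
Tree: B1–B2, B2–B3, B3–B4, B4–B5
Every bag has size at most 3, so the width is 3 − 1 = 2 and tw(G) ≤ 2. For the lower bound, G contains the cycle d–g–c–a–b–e–f–d, so G is not a forest; only forests have treewidth ≤ 1, hence tw(G) ≥ 2. Therefore the treewidth is 2.

2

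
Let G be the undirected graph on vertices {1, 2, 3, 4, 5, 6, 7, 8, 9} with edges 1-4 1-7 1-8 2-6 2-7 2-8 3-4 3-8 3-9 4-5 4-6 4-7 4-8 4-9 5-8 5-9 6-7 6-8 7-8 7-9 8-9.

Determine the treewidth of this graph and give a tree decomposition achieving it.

Treewidth 3.
One optimal decomposition is:
Bags: B1 = {3, 4, 8, 9}  B2 = {4, 7, 8, 9}  B3 = {4, 6, 7, 8}  B4 = {2, 6, 7, 8}  B5 = {4, 5, 8, 9}  B6 = {1, 4, 7, 8}
Tree: B1–B2, B2–B3, B3–B4, B1–B5, B3–B6

The largest bag has 4 vertices, giving width 3; this decomposition certifies tw(G) ≤ 3. Conversely, {2, 6, 7, 8} is a clique of size 4, and the vertices of any clique must share a bag in every tree decomposition; so some bag has ≥ 4 vertices and tw(G) ≥ 3. Hence tw(G) = 3 exactly.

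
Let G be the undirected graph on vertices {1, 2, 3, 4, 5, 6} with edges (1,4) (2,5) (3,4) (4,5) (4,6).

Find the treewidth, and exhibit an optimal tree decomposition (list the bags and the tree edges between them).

Treewidth 1.
One such decomposition:
Bags: B1 = {4, 5}  B2 = {3, 4}  B3 = {1, 4}  B4 = {4, 6}  B5 = {2, 5}
Tree: B1–B2, B2–B3, B1–B4, B1–B5

The largest bag has 2 vertices, giving width 1; this decomposition certifies tw(G) ≤ 1. Any graph with an edge has treewidth ≥ 1, and G has the edge 5–4. The upper and lower bounds meet at 1, so that is the treewidth.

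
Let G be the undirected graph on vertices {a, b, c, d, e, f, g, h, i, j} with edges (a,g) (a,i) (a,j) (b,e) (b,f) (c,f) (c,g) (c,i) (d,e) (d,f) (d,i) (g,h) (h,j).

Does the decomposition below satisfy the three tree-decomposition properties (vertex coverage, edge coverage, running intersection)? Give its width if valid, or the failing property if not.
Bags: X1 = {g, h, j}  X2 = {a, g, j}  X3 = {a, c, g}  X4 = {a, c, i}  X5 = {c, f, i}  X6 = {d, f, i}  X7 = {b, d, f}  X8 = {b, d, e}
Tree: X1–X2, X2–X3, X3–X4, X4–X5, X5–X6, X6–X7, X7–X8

Yes; width 2.

Vertex coverage: the bags together contain {a, b, c, d, e, f, g, h, i, j}, the full vertex set. Edge coverage: each edge of G has both endpoints in at least one bag. Running intersection: for every vertex, the bags containing it form a connected subtree. All three properties hold, so this is a valid tree decomposition of width max|bag| − 1 = 2, and hence tw(G) ≤ 2.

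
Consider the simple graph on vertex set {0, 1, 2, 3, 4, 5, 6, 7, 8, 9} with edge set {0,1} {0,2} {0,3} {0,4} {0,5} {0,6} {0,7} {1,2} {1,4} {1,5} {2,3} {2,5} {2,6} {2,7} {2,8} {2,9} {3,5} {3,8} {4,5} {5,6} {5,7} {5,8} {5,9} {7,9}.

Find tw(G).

A width-3 tree decomposition is:
Bags: B1 = {0, 2, 3, 5}  B2 = {0, 1, 2, 5}  B3 = {0, 2, 5, 6}  B4 = {2, 3, 5, 8}  B5 = {0, 2, 5, 7}  B6 = {2, 5, 7, 9}  B7 = {0, 1, 4, 5}
Tree: B1–B2, B1–B3, B1–B4, B1–B5, B5–B6, B2–B7
Each bag holds 4 vertices, so the decomposition has width 3, which upper-bounds the treewidth. For the lower bound, the 4 vertices {0, 1, 2, 5} are pairwise adjacent, and any tree decomposition puts a clique entirely inside one bag — forcing width ≥ 3. Combining the bounds, tw(G) = 3.

3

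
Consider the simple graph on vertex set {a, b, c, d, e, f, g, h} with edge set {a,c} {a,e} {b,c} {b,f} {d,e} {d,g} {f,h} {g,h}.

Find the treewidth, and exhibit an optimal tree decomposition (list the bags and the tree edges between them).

Treewidth 2.
One such decomposition:
Bags: B1 = {d, g, h}  B2 = {d, e, h}  B3 = {a, e, h}  B4 = {a, c, h}  B5 = {b, c, h}  B6 = {b, f, h}
Tree: B1–B2, B2–B3, B3–B4, B4–B5, B5–B6

Every bag has size at most 3, so the width is 3 − 1 = 2 and tw(G) ≤ 2. The edges h–g–d–e–a–c–b–f–h form a cycle, so G is not a tree and its treewidth is at least 2. Therefore the treewidth is 2.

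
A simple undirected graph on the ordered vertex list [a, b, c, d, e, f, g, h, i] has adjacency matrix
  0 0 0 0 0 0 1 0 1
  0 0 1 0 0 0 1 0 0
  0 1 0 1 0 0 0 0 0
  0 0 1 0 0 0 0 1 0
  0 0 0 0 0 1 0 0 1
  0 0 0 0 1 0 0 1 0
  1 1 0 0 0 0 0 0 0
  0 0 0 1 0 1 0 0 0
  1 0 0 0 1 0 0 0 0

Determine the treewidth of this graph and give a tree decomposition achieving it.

Treewidth 2.
One optimal decomposition is:
Bags: B1 = {a, g, i}  B2 = {e, g, i}  B3 = {e, f, g}  B4 = {f, g, h}  B5 = {d, g, h}  B6 = {c, d, g}  B7 = {b, c, g}
Tree: B1–B2, B2–B3, B3–B4, B4–B5, B5–B6, B6–B7

Every bag has size at most 3, so the width is 3 − 1 = 2 and tw(G) ≤ 2. For the lower bound, G contains the cycle g–a–i–e–f–h–d–c–b–g, so G is not a forest; only forests have treewidth ≤ 1, hence tw(G) ≥ 2. Hence tw(G) = 2 exactly.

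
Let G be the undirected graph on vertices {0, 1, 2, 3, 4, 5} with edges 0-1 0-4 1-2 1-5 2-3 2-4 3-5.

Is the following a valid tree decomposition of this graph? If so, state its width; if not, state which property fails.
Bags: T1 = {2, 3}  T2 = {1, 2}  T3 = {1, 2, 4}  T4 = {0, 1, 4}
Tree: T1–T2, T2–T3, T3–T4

A tree decomposition must satisfy three properties: every vertex lies in some bag; for every edge, both endpoints lie together in some bag; and for every vertex, the bags containing it form a connected subtree. Here vertex 5 appears in no bag, so the decomposition is invalid.

No — vertex 5 appears in no bag.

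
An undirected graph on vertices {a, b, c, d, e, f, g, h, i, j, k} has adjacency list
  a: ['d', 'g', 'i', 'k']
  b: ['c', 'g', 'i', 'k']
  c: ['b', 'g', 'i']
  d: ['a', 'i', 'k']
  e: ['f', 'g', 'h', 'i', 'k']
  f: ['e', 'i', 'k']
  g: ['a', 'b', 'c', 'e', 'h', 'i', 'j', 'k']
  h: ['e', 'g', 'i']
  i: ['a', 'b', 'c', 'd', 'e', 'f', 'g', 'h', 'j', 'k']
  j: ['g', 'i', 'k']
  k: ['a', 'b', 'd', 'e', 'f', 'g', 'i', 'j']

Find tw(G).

A width-3 tree decomposition is:
Bags: B1 = {e, g, i, k}  B2 = {g, i, j, k}  B3 = {e, f, i, k}  B4 = {b, g, i, k}  B5 = {a, g, i, k}  B6 = {b, c, g, i}  B7 = {e, g, h, i}  B8 = {a, d, i, k}
Tree: B1–B2, B1–B3, B1–B4, B2–B5, B4–B6, B1–B7, B5–B8
Each bag holds 4 vertices, so the decomposition has width 3, which upper-bounds the treewidth. Conversely, {a, d, i, k} is a clique of size 4, and the vertices of any clique must share a bag in every tree decomposition; so some bag has ≥ 4 vertices and tw(G) ≥ 3. Combining the bounds, tw(G) = 3.

3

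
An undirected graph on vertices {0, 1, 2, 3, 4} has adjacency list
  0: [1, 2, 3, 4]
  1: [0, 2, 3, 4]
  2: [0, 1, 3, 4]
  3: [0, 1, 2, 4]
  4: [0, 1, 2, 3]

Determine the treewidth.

A width-4 tree decomposition is:
Bags: B1 = {0, 1, 2, 3, 4}
Tree: (single bag)
With just one bag of size 5, the width is 5 − 1 = 4, so tw(G) ≤ 4. On the other hand G contains the 5-clique {0, 1, 2, 3, 4}. A clique must lie in a single bag of any decomposition, so no decomposition can have width below 4. The upper and lower bounds meet at 4, so that is the treewidth.

4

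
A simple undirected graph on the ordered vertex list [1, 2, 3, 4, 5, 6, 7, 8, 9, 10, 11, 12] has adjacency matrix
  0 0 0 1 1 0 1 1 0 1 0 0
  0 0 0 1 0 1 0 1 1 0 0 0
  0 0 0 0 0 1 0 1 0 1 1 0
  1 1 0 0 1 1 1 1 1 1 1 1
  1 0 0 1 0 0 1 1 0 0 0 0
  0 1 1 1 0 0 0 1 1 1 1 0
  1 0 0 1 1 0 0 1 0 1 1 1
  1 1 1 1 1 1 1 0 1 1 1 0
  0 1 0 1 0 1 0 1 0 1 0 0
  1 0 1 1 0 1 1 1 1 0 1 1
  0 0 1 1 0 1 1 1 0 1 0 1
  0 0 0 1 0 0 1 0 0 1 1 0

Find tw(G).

4

A width-4 tree decomposition is:
Bags: B1 = {4, 7, 8, 10, 11}  B2 = {4, 6, 8, 10, 11}  B3 = {1, 4, 7, 8, 10}  B4 = {3, 6, 8, 10, 11}  B5 = {4, 6, 8, 9, 10}  B6 = {1, 4, 5, 7, 8}  B7 = {4, 7, 10, 11, 12}  B8 = {2, 4, 6, 8, 9}
Tree: B1–B2, B1–B3, B2–B4, B2–B5, B3–B6, B1–B7, B5–B8
Every bag has size at most 5, so the width is 5 − 1 = 4 and tw(G) ≤ 4. On the other hand G contains the 5-clique {3, 6, 8, 10, 11}. A clique must lie in a single bag of any decomposition, so no decomposition can have width below 4. Hence tw(G) = 4 exactly.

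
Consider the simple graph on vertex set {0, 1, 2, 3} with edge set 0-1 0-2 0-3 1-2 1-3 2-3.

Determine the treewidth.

A width-3 tree decomposition is:
Bags: B1 = {0, 1, 2, 3}
Tree: (single bag)
With just one bag of size 4, the width is 4 − 1 = 3, so tw(G) ≤ 3. Conversely, {0, 1, 2, 3} is a clique of size 4, and the vertices of any clique must share a bag in every tree decomposition; so some bag has ≥ 4 vertices and tw(G) ≥ 3. Combining the bounds, tw(G) = 3.

3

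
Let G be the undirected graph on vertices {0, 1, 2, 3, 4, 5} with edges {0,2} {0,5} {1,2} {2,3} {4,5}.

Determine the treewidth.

A width-1 tree decomposition is:
Bags: B1 = {1, 2}  B2 = {0, 2}  B3 = {2, 3}  B4 = {0, 5}  B5 = {4, 5}
Tree: B1–B2, B1–B3, B2–B4, B4–B5
Every bag has size at most 2, so the width is 2 − 1 = 1 and tw(G) ≤ 1. Any graph with an edge has treewidth ≥ 1, and G has the edge 2–1. Therefore the treewidth is 1.

1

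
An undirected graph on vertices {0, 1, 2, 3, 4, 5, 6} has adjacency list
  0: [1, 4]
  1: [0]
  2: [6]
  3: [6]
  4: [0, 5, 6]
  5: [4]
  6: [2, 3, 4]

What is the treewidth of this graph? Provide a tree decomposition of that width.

Treewidth 1.
One optimal decomposition is:
Bags: B1 = {4, 6}  B2 = {0, 4}  B3 = {4, 5}  B4 = {2, 6}  B5 = {3, 6}  B6 = {0, 1}
Tree: B1–B2, B2–B3, B1–B4, B4–B5, B2–B6

The largest bag has 2 vertices, giving width 1; this decomposition certifies tw(G) ≤ 1. Any graph with an edge has treewidth ≥ 1, and G has the edge 6–4. Hence tw(G) = 1 exactly.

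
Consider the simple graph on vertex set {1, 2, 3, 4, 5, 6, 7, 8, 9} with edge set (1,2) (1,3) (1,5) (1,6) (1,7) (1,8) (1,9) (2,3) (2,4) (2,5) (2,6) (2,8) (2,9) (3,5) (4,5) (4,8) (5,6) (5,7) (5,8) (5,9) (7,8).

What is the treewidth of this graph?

3

A width-3 tree decomposition is:
Bags: B1 = {1, 2, 5, 6}  B2 = {1, 2, 3, 5}  B3 = {1, 2, 5, 8}  B4 = {1, 5, 7, 8}  B5 = {2, 4, 5, 8}  B6 = {1, 2, 5, 9}
Tree: B1–B2, B1–B3, B3–B4, B3–B5, B3–B6
Each bag holds 4 vertices, so the decomposition has width 3, which upper-bounds the treewidth. Conversely, {1, 2, 5, 8} is a clique of size 4, and the vertices of any clique must share a bag in every tree decomposition; so some bag has ≥ 4 vertices and tw(G) ≥ 3. The upper and lower bounds meet at 3, so that is the treewidth.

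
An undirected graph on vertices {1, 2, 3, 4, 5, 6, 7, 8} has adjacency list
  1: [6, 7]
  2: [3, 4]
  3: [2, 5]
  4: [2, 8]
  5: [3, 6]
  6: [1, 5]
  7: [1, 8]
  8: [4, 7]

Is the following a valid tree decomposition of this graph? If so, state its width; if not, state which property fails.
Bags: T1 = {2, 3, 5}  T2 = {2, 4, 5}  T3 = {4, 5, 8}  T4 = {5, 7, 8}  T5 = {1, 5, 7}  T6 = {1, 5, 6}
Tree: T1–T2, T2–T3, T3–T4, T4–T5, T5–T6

Every vertex of G appears in some bag (union = {1, 2, 3, 4, 5, 6, 7, 8}); every edge is covered by a bag; and for each vertex v the set of bags containing v is connected in the bag tree. The decomposition is therefore valid. The largest bag has 3 vertices, so the width is 2.

Yes; width 2.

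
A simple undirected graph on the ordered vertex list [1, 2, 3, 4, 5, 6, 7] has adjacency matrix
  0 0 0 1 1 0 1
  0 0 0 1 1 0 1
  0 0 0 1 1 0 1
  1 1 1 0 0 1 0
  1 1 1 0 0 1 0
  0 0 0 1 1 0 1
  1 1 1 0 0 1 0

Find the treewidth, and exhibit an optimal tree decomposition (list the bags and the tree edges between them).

Treewidth 3.
One such decomposition:
Bags: B1 = {4, 5, 6, 7}  B2 = {1, 4, 5, 7}  B3 = {2, 4, 5, 7}  B4 = {3, 4, 5, 7}
Tree: B1–B2, B2–B3, B3–B4

Every bag has size at most 4, so the width is 4 − 1 = 3 and tw(G) ≤ 3. For the lower bound: the 4 vertex sets {5,6}, {1,4}, {7}, {2} are disjoint, each induces a connected subgraph, and every pair is joined by at least one edge of G. Contracting each set to a single vertex therefore yields K_{4} as a minor, and since treewidth is minor-monotone, tw(G) ≥ tw(K_{4}) = 3. The upper and lower bounds meet at 3, so that is the treewidth.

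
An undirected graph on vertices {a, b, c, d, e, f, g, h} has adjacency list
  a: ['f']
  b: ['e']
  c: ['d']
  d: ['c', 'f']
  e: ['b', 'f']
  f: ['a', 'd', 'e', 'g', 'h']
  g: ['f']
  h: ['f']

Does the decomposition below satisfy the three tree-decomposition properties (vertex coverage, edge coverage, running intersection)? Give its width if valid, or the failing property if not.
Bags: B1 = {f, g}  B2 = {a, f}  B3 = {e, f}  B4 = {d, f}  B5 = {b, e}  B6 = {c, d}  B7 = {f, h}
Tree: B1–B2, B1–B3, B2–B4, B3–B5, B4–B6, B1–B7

Yes; width 1.

Checking the three conditions: (i) the bags cover all of {a, b, c, d, e, f, g, h}; (ii) for each edge, some bag contains both endpoints; (iii) the bags containing any fixed vertex form a subtree. All hold, so the decomposition is valid with width 2 − 1 = 1.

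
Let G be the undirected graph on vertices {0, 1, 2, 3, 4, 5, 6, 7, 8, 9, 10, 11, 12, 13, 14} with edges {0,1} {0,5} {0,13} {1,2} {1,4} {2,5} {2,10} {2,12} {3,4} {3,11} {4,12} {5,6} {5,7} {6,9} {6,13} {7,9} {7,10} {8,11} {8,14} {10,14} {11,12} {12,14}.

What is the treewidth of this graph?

3

A width-3 tree decomposition is:
Bags: B1 = {6, 7, 9, 13}  B2 = {5, 6, 7, 13}  B3 = {0, 5, 7, 13}  B4 = {0, 5, 7, 10}  B5 = {0, 2, 5, 10}  B6 = {0, 1, 2, 10}  B7 = {1, 2, 10, 14}  B8 = {1, 2, 12, 14}  B9 = {1, 4, 12, 14}  B10 = {4, 8, 12, 14}  B11 = {4, 8, 11, 12}  B12 = {3, 4, 8, 11}
Tree: B1–B2, B2–B3, B3–B4, B4–B5, B5–B6, B6–B7, B7–B8, B8–B9, B9–B10, B10–B11, B11–B12
The largest bag has 4 vertices, giving width 3; this decomposition certifies tw(G) ≤ 3. For the lower bound: the 4 vertex sets {6,9,13}, {7}, {5}, {0,1,2,10} are disjoint, each induces a connected subgraph, and every pair is joined by at least one edge of G. Contracting each set to a single vertex therefore yields K_{4} as a minor, and since treewidth is minor-monotone, tw(G) ≥ tw(K_{4}) = 3. Combining the bounds, tw(G) = 3.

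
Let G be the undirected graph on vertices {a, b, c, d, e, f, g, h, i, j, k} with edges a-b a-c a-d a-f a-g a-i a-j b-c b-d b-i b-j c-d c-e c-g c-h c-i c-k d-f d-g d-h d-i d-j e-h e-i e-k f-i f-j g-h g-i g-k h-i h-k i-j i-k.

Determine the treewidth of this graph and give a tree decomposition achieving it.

Treewidth 4.
One such decomposition:
Bags: B1 = {a, b, c, d, i}  B2 = {a, b, d, i, j}  B3 = {a, d, f, i, j}  B4 = {a, c, d, g, i}  B5 = {c, d, g, h, i}  B6 = {c, g, h, i, k}  B7 = {c, e, h, i, k}
Tree: B1–B2, B2–B3, B1–B4, B4–B5, B5–B6, B6–B7

Each bag holds 5 vertices, so the decomposition has width 4, which upper-bounds the treewidth. On the other hand G contains the 5-clique {c, d, g, h, i}. A clique must lie in a single bag of any decomposition, so no decomposition can have width below 4. Combining the bounds, tw(G) = 4.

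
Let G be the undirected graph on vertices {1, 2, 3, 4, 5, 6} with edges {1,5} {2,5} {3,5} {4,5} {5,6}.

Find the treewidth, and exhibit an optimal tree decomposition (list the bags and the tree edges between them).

Every bag has size at most 2, so the width is 2 − 1 = 1 and tw(G) ≤ 1. Any graph with an edge has treewidth ≥ 1, and G has the edge 5–3. Combining the bounds, tw(G) = 1.

Treewidth 1.
Bags: B1 = {3, 5}  B2 = {5, 6}  B3 = {2, 5}  B4 = {4, 5}  B5 = {1, 5}
Tree: B1–B2, B2–B3, B2–B4, B4–B5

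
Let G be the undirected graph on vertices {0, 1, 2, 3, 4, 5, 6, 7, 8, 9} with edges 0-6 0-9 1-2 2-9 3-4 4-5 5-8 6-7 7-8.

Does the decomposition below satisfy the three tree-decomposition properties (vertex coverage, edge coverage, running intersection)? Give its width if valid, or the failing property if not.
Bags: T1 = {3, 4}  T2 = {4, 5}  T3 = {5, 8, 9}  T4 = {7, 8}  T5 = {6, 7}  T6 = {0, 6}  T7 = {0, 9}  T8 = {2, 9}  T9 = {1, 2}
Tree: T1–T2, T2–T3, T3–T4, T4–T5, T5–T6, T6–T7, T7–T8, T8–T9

A tree decomposition must satisfy three properties: every vertex lies in some bag; for every edge, both endpoints lie together in some bag; and for every vertex, the bags containing it form a connected subtree. Here bags containing vertex 9 are not connected in the tree, so the decomposition is invalid.

No — bags containing vertex 9 are not connected in the tree.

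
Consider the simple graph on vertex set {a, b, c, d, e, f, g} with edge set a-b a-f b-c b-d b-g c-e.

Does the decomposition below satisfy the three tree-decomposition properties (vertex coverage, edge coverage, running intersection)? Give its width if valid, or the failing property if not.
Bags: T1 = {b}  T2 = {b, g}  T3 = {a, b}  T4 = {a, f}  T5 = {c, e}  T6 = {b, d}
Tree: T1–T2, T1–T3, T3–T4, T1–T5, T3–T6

A tree decomposition must satisfy three properties: every vertex lies in some bag; for every edge, both endpoints lie together in some bag; and for every vertex, the bags containing it form a connected subtree. Here edge (c,b) lies in no bag, so the decomposition is invalid.

No — edge (c,b) lies in no bag.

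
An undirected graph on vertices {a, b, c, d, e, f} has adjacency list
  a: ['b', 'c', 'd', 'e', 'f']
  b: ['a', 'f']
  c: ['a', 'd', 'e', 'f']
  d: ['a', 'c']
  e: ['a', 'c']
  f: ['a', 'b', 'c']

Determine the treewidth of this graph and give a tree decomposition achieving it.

Treewidth 2.
Bags: B1 = {a, c, e}  B2 = {a, c, f}  B3 = {a, b, f}  B4 = {a, c, d}
Tree: B1–B2, B2–B3, B1–B4

Each bag holds 3 vertices, so the decomposition has width 2, which upper-bounds the treewidth. For the lower bound, the 3 vertices {a, c, d} are pairwise adjacent, and any tree decomposition puts a clique entirely inside one bag — forcing width ≥ 2. Combining the bounds, tw(G) = 2.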